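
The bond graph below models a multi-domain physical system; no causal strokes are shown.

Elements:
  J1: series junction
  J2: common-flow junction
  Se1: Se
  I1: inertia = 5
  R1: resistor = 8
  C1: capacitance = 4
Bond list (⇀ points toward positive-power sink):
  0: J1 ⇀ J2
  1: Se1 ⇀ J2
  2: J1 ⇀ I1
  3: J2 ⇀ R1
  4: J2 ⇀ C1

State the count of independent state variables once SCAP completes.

2  (C1, I1 all integral)

bond 1 →J2  (Se1 (Se) sets effort on bond)
bond 2 →I1  (prefer integral on I1)
bond 0 →J1  (common-f at J1 fixed by 2)
bond 3 →J2  (1-jn J2 has f-setter on 0)
bond 4 →J2  (J2: bond 0 brought flow, rest push out)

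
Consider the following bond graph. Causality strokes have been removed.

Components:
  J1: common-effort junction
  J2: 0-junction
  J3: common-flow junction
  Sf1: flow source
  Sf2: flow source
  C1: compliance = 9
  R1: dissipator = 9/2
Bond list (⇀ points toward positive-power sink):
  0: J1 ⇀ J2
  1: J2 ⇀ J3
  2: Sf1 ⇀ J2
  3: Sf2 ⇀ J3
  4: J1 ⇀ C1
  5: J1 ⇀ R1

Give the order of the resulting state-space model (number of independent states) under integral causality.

1  (C1 all integral)

#2 stroke→Sf1  (Sf1: flow source, stroke at near end)
#3 stroke→Sf2  (Sf2 fixes flow; stroke at Sf2)
#1 stroke→J3  (J3: bond 3 brought flow, rest push out)
#0 stroke→J2  (J2: last free bond brings effort in)
#4 stroke→J1  (C1 integral (e out))
#5 stroke→R1  (0-jn J1 has e-setter on 4)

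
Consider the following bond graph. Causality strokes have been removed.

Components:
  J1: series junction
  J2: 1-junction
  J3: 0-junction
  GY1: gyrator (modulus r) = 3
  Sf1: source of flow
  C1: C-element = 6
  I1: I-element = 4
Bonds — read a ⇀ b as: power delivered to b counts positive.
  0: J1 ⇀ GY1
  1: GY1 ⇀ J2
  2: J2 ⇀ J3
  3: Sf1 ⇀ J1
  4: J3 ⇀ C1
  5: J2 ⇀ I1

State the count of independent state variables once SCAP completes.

b3 stroke→Sf1  (source Sf1 imposes f)
b0 stroke→J1  (1-jn J1 has f-setter on 3)
b1 stroke→J2  (GY1 both-in/both-out from 0)
b4 stroke→J3  (C1 outputs effort q/C1)
b2 stroke→J2  (J3 effort already set via bond 4)
b5 stroke→I1  (closing 1-jn rule on J2)

2  (C1, I1 all integral)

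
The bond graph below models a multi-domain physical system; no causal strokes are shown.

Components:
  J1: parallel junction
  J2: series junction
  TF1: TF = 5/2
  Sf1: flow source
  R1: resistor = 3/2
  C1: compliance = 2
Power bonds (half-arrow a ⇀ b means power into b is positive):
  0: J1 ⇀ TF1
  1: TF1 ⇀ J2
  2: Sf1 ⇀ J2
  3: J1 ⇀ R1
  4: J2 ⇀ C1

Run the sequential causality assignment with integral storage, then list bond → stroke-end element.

bond 2 |Sf1  (Sf1 fixes flow; stroke at Sf1)
bond 1 |J2  (1-jn J2 has f-setter on 2)
bond 4 |J2  (1-jn J2 has f-setter on 2)
bond 0 |TF1  (TF1 one-in-one-out from 1)
bond 3 |J1  (only one effort-in slot at J1)

bond 0 →TF1
bond 1 →J2
bond 2 →Sf1
bond 3 →J1
bond 4 →J2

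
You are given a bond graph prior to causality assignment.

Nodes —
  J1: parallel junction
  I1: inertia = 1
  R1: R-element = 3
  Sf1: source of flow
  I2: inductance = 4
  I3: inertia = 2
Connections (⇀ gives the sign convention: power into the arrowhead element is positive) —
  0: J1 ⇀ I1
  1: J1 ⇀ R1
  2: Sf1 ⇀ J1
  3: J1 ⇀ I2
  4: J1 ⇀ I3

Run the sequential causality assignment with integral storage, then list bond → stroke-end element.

bond 0 |I1
bond 1 |J1
bond 2 |Sf1
bond 3 |I2
bond 4 |I3

β2 stroke→Sf1  (source Sf1 imposes f)
β0 stroke→I1  (I1 outputs flow p/I1)
β3 stroke→I2  (prefer integral on I2)
β4 stroke→I3  (I3 integral (f out))
β1 stroke→J1  (closing 0-jn rule on J1)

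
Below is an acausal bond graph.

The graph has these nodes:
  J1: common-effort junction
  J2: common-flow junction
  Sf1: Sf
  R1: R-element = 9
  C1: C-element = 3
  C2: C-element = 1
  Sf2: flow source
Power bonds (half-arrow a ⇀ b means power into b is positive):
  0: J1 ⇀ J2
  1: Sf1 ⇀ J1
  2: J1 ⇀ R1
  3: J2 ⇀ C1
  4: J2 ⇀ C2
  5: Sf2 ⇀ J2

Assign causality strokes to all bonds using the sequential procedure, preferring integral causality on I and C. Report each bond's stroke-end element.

β1 stroke at Sf1  (Sf1: flow source, stroke at near end)
β5 stroke at Sf2  (Sf2 fixes flow; stroke at Sf2)
β0 stroke at J2  (common-f at J2 fixed by 5)
β3 stroke at J2  (1-jn J2 has f-setter on 5)
β4 stroke at J2  (common-f at J2 fixed by 5)
β2 stroke at J1  (J1: last free bond brings effort in)

β0 →J2
β1 →Sf1
β2 →J1
β3 →J2
β4 →J2
β5 →Sf2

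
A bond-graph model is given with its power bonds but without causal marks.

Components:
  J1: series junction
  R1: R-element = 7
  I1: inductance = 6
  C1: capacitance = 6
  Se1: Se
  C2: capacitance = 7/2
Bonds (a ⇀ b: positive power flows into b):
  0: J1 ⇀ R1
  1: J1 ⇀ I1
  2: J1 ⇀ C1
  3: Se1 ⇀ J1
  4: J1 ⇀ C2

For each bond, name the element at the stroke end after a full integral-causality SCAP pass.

#0 stroke at J1
#1 stroke at I1
#2 stroke at J1
#3 stroke at J1
#4 stroke at J1

#3 |J1  (Se1 (Se) sets effort on bond)
#1 |I1  (prefer integral on I1)
#0 |J1  (J1: bond 1 brought flow, rest push out)
#2 |J1  (J1: bond 1 brought flow, rest push out)
#4 |J1  (1-jn J1 has f-setter on 1)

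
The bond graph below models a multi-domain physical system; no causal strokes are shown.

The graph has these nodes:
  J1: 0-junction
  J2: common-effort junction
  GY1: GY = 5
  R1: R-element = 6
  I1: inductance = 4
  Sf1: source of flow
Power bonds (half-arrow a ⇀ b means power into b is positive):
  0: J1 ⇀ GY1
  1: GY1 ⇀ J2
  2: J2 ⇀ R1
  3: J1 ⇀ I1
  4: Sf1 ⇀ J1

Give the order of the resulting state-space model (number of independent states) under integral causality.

1  (I1 all integral)

bond 4 |Sf1  (Sf1: flow source, stroke at near end)
bond 3 |I1  (I1 outputs flow p/I1)
bond 0 |J1  (closing 0-jn rule on J1)
bond 1 |J2  (GY GY1: same side as bond 0)
bond 2 |R1  (0-jn J2 has e-setter on 1)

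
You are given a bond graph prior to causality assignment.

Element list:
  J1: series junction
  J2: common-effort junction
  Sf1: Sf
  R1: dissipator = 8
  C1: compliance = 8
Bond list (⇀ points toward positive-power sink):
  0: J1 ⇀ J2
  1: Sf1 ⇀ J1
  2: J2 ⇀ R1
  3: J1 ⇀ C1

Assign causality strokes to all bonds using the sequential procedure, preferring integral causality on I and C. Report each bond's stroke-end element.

bond 1 stroke→Sf1  (Sf1 fixes flow; stroke at Sf1)
bond 0 stroke→J1  (J1: bond 1 brought flow, rest push out)
bond 3 stroke→J1  (common-f at J1 fixed by 1)
bond 2 stroke→J2  (J2 needs exactly one e-in)

β0 →J1
β1 →Sf1
β2 →J2
β3 →J1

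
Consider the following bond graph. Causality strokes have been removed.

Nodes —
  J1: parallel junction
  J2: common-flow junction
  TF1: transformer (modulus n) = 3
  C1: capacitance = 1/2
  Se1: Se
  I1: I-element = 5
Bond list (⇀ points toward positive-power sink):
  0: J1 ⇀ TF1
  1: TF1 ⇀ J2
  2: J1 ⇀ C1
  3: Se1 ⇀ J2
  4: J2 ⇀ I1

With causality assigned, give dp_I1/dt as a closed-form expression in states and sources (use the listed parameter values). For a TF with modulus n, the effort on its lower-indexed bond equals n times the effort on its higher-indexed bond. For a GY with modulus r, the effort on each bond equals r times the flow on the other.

dp_I1/dt = E_Se1 + 2*q_C1/3

b3 stroke→J2  (Se1 fixes effort; stroke away)
b2 stroke→J1  (C1 integral (e out))
b0 stroke→TF1  (J1 effort already set via bond 2)
b1 stroke→J2  (TF1 one-in-one-out from 0)
b4 stroke→I1  (J2: last free bond brings flow in)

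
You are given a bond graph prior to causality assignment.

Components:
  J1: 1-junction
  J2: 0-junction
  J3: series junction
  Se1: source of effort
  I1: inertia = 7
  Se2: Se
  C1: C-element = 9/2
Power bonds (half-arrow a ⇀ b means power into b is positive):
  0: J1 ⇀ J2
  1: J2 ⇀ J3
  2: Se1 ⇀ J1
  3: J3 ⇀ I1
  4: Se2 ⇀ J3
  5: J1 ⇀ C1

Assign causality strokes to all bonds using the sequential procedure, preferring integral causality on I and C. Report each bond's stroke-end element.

bond 2 stroke→J1  (Se1: effort source, stroke at far end)
bond 4 stroke→J3  (Se2: effort source, stroke at far end)
bond 3 stroke→I1  (I1 outputs flow p/I1)
bond 1 stroke→J3  (1-jn J3 has f-setter on 3)
bond 0 stroke→J2  (J2 needs exactly one e-in)
bond 5 stroke→J1  (J1: bond 0 brought flow, rest push out)

bond 0 →J2
bond 1 →J3
bond 2 →J1
bond 3 →I1
bond 4 →J3
bond 5 →J1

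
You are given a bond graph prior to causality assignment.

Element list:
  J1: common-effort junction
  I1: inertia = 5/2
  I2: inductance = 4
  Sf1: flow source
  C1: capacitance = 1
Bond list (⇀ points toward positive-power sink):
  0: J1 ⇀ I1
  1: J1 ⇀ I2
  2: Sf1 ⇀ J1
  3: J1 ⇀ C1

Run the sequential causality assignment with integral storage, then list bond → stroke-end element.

β0 stroke at I1
β1 stroke at I2
β2 stroke at Sf1
β3 stroke at J1

bond 2 →Sf1  (Sf1 fixes flow; stroke at Sf1)
bond 0 →I1  (prefer integral on I1)
bond 1 →I2  (I2 integral (f out))
bond 3 →J1  (closing 0-jn rule on J1)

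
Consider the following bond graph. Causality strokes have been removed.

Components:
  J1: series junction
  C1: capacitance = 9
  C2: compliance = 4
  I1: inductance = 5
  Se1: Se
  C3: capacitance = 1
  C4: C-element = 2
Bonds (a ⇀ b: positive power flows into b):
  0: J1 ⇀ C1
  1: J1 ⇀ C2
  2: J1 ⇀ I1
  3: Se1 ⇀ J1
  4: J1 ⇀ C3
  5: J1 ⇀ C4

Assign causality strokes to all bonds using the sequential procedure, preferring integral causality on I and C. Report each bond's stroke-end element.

bond 0 stroke at J1
bond 1 stroke at J1
bond 2 stroke at I1
bond 3 stroke at J1
bond 4 stroke at J1
bond 5 stroke at J1

b3 →J1  (Se1 (Se) sets effort on bond)
b0 →J1  (C1: C, integral causality)
b1 →J1  (C2 outputs effort q/C2)
b2 →I1  (I1 integral (f out))
b4 →J1  (J1 flow already set via bond 2)
b5 →J1  (1-jn J1 has f-setter on 2)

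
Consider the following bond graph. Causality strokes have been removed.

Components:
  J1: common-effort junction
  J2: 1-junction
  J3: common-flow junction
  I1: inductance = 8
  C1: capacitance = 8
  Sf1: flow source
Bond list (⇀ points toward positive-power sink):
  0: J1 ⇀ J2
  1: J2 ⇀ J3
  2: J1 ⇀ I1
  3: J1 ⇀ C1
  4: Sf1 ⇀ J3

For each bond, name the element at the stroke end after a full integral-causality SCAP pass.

#4 stroke→Sf1  (Sf1 fixes flow; stroke at Sf1)
#1 stroke→J3  (J3 flow already set via bond 4)
#0 stroke→J2  (common-f at J2 fixed by 1)
#2 stroke→I1  (I1 integral (f out))
#3 stroke→J1  (closing 0-jn rule on J1)

bond 0 |J2
bond 1 |J3
bond 2 |I1
bond 3 |J1
bond 4 |Sf1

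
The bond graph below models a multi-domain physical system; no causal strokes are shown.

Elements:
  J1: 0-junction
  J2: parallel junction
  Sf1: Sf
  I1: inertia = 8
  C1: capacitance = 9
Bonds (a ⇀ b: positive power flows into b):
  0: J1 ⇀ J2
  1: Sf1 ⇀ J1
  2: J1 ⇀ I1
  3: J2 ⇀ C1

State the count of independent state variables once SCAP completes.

2  (C1, I1 all integral)

#1 |Sf1  (source Sf1 imposes f)
#2 |I1  (prefer integral on I1)
#0 |J1  (only one effort-in slot at J1)
#3 |J2  (only one effort-in slot at J2)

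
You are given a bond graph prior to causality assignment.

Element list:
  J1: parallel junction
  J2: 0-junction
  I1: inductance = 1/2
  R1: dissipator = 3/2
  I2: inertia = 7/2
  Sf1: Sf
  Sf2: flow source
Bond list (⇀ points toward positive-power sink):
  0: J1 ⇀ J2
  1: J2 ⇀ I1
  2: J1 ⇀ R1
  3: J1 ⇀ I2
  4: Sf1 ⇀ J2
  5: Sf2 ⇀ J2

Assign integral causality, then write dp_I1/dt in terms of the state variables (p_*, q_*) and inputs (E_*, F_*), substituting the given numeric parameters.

dp_I1/dt = 3*F_Sf1/2 + 3*F_Sf2/2 - 3*p_I1 - 3*p_I2/7

bond 4 stroke→Sf1  (source Sf1 imposes f)
bond 5 stroke→Sf2  (Sf2: flow source, stroke at near end)
bond 1 stroke→I1  (prefer integral on I1)
bond 0 stroke→J2  (J2: last free bond brings effort in)
bond 3 stroke→I2  (I2 integral (f out))
bond 2 stroke→J1  (J1: last free bond brings effort in)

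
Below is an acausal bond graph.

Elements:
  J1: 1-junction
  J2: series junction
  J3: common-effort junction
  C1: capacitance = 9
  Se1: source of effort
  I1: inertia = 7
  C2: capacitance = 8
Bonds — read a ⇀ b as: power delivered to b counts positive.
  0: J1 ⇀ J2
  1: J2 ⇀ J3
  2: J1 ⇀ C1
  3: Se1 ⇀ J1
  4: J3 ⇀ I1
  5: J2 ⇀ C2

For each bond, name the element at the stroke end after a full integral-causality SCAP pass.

b0 |J2
b1 |J3
b2 |J1
b3 |J1
b4 |I1
b5 |J2

b3 stroke at J1  (Se1 (Se) sets effort on bond)
b2 stroke at J1  (prefer integral on C1)
b0 stroke at J2  (J1: last free bond brings flow in)
b4 stroke at I1  (prefer integral on I1)
b1 stroke at J3  (closing 0-jn rule on J3)
b5 stroke at J2  (1-jn J2 has f-setter on 1)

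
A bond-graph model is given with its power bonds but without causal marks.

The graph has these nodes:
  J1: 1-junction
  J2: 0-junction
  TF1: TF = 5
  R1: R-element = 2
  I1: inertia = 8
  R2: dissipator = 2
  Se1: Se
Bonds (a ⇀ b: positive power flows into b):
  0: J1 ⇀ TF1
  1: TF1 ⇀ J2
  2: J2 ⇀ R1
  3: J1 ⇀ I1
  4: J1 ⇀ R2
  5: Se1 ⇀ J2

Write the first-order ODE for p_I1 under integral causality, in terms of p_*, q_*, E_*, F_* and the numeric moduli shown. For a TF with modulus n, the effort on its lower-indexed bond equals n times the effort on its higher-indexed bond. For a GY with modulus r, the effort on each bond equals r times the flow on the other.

dp_I1/dt = -5*E_Se1 - p_I1/4

#5 →J2  (Se1 (Se) sets effort on bond)
#1 →TF1  (J2: bond 5 brought effort, rest push out)
#2 →R1  (J2: bond 5 brought effort, rest push out)
#0 →J1  (TF1: transformer flips bond 1)
#3 →I1  (I1 outputs flow p/I1)
#4 →J1  (common-f at J1 fixed by 3)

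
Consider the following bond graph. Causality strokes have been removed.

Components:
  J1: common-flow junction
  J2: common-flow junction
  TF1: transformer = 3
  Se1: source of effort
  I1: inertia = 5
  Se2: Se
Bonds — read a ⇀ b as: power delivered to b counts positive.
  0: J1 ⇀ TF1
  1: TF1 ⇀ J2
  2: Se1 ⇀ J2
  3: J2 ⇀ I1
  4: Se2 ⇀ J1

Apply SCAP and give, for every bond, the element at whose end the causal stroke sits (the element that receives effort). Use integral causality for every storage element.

β2 stroke at J2  (Se1 (Se) sets effort on bond)
β4 stroke at J1  (Se2 fixes effort; stroke away)
β0 stroke at TF1  (closing 1-jn rule on J1)
β1 stroke at J2  (TF1: transformer flips bond 0)
β3 stroke at I1  (J2 needs exactly one f-in)

bond 0 stroke at TF1
bond 1 stroke at J2
bond 2 stroke at J2
bond 3 stroke at I1
bond 4 stroke at J1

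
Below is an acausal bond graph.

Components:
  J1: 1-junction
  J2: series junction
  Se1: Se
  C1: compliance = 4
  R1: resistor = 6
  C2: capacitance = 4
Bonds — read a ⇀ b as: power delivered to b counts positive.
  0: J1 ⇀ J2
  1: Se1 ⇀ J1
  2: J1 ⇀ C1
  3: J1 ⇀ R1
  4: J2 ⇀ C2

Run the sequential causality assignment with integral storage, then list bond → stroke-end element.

#1 →J1  (Se1 fixes effort; stroke away)
#2 →J1  (C1 integral (e out))
#4 →J2  (C2: C, integral causality)
#0 →J1  (only one flow-in slot at J2)
#3 →R1  (J1: last free bond brings flow in)

bond 0 stroke→J1
bond 1 stroke→J1
bond 2 stroke→J1
bond 3 stroke→R1
bond 4 stroke→J2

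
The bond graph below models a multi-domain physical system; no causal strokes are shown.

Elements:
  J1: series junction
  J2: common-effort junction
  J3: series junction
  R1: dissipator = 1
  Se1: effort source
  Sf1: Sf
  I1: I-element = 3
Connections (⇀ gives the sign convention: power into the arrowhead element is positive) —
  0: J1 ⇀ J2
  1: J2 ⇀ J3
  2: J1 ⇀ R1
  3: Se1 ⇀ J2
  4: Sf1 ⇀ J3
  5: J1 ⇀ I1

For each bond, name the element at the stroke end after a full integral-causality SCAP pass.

β0 →J1
β1 →J3
β2 →J1
β3 →J2
β4 →Sf1
β5 →I1

bond 3 |J2  (source Se1 imposes e)
bond 4 |Sf1  (Sf1: flow source, stroke at near end)
bond 0 |J1  (common-e at J2 fixed by 3)
bond 1 |J3  (0-jn J2 has e-setter on 3)
bond 5 |I1  (I1 integral (f out))
bond 2 |J1  (J1: bond 5 brought flow, rest push out)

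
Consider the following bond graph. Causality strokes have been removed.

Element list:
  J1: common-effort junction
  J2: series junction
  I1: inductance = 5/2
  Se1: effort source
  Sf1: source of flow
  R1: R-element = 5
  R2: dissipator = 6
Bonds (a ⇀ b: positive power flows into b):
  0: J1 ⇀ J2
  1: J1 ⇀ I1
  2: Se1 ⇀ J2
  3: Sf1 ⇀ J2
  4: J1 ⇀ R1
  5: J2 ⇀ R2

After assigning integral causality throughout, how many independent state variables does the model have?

1  (I1 all integral)

bond 2 stroke at J2  (Se1 (Se) sets effort on bond)
bond 3 stroke at Sf1  (Sf1 fixes flow; stroke at Sf1)
bond 0 stroke at J2  (J2: bond 3 brought flow, rest push out)
bond 5 stroke at J2  (J2 flow already set via bond 3)
bond 1 stroke at I1  (prefer integral on I1)
bond 4 stroke at J1  (only one effort-in slot at J1)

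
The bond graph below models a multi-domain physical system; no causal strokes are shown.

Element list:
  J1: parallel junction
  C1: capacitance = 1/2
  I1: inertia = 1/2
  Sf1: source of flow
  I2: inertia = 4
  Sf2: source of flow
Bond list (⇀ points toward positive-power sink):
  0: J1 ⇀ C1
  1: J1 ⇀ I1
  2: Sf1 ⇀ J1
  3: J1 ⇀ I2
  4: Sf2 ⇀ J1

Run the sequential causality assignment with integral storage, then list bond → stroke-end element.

#2 stroke→Sf1  (Sf1 (Sf) sets flow on bond)
#4 stroke→Sf2  (Sf2 (Sf) sets flow on bond)
#0 stroke→J1  (C1: C, integral causality)
#1 stroke→I1  (J1 effort already set via bond 0)
#3 stroke→I2  (common-e at J1 fixed by 0)

bond 0 |J1
bond 1 |I1
bond 2 |Sf1
bond 3 |I2
bond 4 |Sf2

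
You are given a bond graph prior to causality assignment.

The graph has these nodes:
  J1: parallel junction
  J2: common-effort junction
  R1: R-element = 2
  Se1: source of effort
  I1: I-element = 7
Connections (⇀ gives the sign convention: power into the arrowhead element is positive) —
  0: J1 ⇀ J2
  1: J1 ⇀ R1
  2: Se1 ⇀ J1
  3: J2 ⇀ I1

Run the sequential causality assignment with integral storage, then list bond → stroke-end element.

β2 stroke→J1  (source Se1 imposes e)
β0 stroke→J2  (common-e at J1 fixed by 2)
β1 stroke→R1  (J1: bond 2 brought effort, rest push out)
β3 stroke→I1  (J2 effort already set via bond 0)

bond 0 →J2
bond 1 →R1
bond 2 →J1
bond 3 →I1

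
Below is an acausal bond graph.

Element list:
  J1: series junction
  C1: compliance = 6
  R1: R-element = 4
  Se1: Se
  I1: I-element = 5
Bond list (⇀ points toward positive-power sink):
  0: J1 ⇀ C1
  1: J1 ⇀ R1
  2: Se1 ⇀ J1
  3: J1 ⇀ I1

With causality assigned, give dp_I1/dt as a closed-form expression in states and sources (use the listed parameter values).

#2 |J1  (Se1 fixes effort; stroke away)
#0 |J1  (C1: C, integral causality)
#3 |I1  (I1 integral (f out))
#1 |J1  (common-f at J1 fixed by 3)

dp_I1/dt = E_Se1 - 4*p_I1/5 - q_C1/6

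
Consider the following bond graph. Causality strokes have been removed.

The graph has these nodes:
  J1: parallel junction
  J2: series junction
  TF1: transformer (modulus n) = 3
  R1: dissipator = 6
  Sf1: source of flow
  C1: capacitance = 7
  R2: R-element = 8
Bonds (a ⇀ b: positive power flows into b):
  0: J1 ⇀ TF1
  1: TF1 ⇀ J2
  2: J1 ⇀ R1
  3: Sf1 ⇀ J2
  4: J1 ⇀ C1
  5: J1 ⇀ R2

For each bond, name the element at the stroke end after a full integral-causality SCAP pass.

#3 →Sf1  (source Sf1 imposes f)
#1 →J2  (1-jn J2 has f-setter on 3)
#0 →TF1  (through TF1, causality passes straight; one stroke at TF1)
#4 →J1  (C1 outputs effort q/C1)
#2 →R1  (J1: bond 4 brought effort, rest push out)
#5 →R2  (0-jn J1 has e-setter on 4)

bond 0 →TF1
bond 1 →J2
bond 2 →R1
bond 3 →Sf1
bond 4 →J1
bond 5 →R2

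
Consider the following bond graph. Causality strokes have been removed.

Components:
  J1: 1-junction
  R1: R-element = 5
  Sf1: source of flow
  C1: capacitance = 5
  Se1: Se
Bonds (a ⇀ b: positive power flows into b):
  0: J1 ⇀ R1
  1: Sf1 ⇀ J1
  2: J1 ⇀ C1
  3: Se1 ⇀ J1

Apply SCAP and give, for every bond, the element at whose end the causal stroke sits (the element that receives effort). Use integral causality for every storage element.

bond 0 stroke at J1
bond 1 stroke at Sf1
bond 2 stroke at J1
bond 3 stroke at J1

bond 1 |Sf1  (source Sf1 imposes f)
bond 3 |J1  (Se1 (Se) sets effort on bond)
bond 0 |J1  (common-f at J1 fixed by 1)
bond 2 |J1  (common-f at J1 fixed by 1)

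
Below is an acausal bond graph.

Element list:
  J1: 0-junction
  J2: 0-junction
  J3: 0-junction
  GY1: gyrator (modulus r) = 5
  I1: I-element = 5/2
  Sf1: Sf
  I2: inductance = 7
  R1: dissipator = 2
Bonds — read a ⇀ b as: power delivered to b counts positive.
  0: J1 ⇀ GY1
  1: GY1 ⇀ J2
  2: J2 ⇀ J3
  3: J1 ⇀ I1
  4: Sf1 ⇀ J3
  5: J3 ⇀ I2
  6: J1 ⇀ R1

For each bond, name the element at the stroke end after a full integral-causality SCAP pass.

bond 0 |J1
bond 1 |J2
bond 2 |J3
bond 3 |I1
bond 4 |Sf1
bond 5 |I2
bond 6 |R1

#4 |Sf1  (Sf1 fixes flow; stroke at Sf1)
#3 |I1  (I1 outputs flow p/I1)
#5 |I2  (prefer integral on I2)
#2 |J3  (closing 0-jn rule on J3)
#1 |J2  (only one effort-in slot at J2)
#0 |J1  (through GY1, causality inverts; strokes same side of GY1)
#6 |R1  (J1: bond 0 brought effort, rest push out)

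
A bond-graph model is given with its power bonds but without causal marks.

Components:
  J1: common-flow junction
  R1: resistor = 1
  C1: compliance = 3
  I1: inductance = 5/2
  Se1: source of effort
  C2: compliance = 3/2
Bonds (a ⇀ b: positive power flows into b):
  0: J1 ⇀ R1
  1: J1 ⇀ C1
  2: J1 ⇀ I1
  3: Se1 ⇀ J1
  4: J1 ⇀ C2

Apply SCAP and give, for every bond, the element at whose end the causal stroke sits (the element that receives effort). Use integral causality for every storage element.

β0 stroke at J1
β1 stroke at J1
β2 stroke at I1
β3 stroke at J1
β4 stroke at J1

β3 stroke at J1  (Se1 (Se) sets effort on bond)
β1 stroke at J1  (prefer integral on C1)
β2 stroke at I1  (I1: I, integral causality)
β0 stroke at J1  (common-f at J1 fixed by 2)
β4 stroke at J1  (1-jn J1 has f-setter on 2)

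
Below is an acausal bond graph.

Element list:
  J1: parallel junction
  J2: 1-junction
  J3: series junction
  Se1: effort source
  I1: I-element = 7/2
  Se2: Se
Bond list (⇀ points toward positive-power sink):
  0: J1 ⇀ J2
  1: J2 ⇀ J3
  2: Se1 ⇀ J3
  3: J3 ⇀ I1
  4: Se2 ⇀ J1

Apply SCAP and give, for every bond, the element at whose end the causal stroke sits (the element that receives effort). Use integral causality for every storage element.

b2 →J3  (Se1 fixes effort; stroke away)
b4 →J1  (Se2 fixes effort; stroke away)
b0 →J2  (common-e at J1 fixed by 4)
b1 →J3  (J2: last free bond brings flow in)
b3 →I1  (J3: last free bond brings flow in)

#0 stroke→J2
#1 stroke→J3
#2 stroke→J3
#3 stroke→I1
#4 stroke→J1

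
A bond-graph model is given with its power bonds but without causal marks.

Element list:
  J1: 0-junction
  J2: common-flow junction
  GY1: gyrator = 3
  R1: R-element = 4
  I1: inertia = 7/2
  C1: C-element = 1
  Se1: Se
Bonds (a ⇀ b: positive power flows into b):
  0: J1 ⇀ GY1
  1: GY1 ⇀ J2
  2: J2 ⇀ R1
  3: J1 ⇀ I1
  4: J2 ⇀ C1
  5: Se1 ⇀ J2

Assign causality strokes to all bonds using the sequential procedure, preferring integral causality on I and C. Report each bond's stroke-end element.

bond 0 stroke→J1
bond 1 stroke→J2
bond 2 stroke→R1
bond 3 stroke→I1
bond 4 stroke→J2
bond 5 stroke→J2

bond 5 stroke at J2  (Se1 (Se) sets effort on bond)
bond 3 stroke at I1  (I1 outputs flow p/I1)
bond 0 stroke at J1  (closing 0-jn rule on J1)
bond 1 stroke at J2  (GY1 both-in/both-out from 0)
bond 4 stroke at J2  (prefer integral on C1)
bond 2 stroke at R1  (closing 1-jn rule on J2)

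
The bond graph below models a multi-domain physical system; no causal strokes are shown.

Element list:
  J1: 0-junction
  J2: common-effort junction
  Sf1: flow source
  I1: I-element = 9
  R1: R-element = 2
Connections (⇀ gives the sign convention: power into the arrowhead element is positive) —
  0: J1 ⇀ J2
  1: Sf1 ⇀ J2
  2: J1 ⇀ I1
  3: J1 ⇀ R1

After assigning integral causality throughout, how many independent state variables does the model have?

#1 stroke at Sf1  (Sf1: flow source, stroke at near end)
#0 stroke at J2  (J2: last free bond brings effort in)
#2 stroke at I1  (I1 outputs flow p/I1)
#3 stroke at J1  (closing 0-jn rule on J1)

1  (I1 all integral)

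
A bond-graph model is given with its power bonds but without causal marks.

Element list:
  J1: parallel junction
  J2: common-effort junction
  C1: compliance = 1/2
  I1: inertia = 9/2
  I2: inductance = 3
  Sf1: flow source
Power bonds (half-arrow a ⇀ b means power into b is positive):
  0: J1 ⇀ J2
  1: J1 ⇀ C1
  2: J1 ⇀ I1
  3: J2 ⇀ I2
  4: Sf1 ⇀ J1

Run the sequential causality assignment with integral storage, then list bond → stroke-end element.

b0 stroke at J2
b1 stroke at J1
b2 stroke at I1
b3 stroke at I2
b4 stroke at Sf1

#4 stroke→Sf1  (Sf1 (Sf) sets flow on bond)
#1 stroke→J1  (C1: C, integral causality)
#0 stroke→J2  (common-e at J1 fixed by 1)
#2 stroke→I1  (J1: bond 1 brought effort, rest push out)
#3 stroke→I2  (0-jn J2 has e-setter on 0)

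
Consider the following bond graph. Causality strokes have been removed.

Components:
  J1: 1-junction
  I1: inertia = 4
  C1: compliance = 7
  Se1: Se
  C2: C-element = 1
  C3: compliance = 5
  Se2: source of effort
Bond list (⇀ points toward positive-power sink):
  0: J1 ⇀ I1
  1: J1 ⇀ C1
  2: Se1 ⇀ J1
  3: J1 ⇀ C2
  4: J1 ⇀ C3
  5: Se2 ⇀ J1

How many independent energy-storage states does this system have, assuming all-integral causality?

β2 stroke at J1  (Se1 fixes effort; stroke away)
β5 stroke at J1  (Se2 (Se) sets effort on bond)
β0 stroke at I1  (I1 integral (f out))
β1 stroke at J1  (J1: bond 0 brought flow, rest push out)
β3 stroke at J1  (J1: bond 0 brought flow, rest push out)
β4 stroke at J1  (common-f at J1 fixed by 0)

4  (C1, C2, C3, I1 all integral)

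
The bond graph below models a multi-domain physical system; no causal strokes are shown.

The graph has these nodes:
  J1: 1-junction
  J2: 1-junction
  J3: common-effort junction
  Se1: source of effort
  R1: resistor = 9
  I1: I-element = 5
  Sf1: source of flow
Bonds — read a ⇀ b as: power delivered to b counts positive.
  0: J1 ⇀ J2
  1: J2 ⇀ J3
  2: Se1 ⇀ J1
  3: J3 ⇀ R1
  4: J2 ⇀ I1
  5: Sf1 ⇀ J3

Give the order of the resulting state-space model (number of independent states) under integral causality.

1  (I1 all integral)

bond 2 stroke at J1  (source Se1 imposes e)
bond 5 stroke at Sf1  (source Sf1 imposes f)
bond 0 stroke at J2  (closing 1-jn rule on J1)
bond 4 stroke at I1  (prefer integral on I1)
bond 1 stroke at J2  (J2 flow already set via bond 4)
bond 3 stroke at J3  (J3: last free bond brings effort in)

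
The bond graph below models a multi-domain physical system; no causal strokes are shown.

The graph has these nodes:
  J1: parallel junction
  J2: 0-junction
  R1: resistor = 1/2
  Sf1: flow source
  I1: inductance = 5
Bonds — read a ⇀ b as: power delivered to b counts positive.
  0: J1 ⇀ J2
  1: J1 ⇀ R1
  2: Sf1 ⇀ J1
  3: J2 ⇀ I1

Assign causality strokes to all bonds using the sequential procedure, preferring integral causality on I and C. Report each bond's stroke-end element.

#0 |J2
#1 |J1
#2 |Sf1
#3 |I1

bond 2 →Sf1  (source Sf1 imposes f)
bond 3 →I1  (I1: I, integral causality)
bond 0 →J2  (J2 needs exactly one e-in)
bond 1 →J1  (J1 needs exactly one e-in)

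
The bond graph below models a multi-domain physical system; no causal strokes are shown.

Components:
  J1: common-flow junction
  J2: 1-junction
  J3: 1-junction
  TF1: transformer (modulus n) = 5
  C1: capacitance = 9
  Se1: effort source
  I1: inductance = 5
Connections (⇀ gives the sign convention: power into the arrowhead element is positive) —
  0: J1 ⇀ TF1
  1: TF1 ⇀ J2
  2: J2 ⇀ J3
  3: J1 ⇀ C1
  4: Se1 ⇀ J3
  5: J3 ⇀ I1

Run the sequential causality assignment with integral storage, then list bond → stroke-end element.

β4 stroke at J3  (Se1: effort source, stroke at far end)
β3 stroke at J1  (prefer integral on C1)
β0 stroke at TF1  (J1: last free bond brings flow in)
β1 stroke at J2  (through TF1, causality passes straight; one stroke at TF1)
β2 stroke at J3  (closing 1-jn rule on J2)
β5 stroke at I1  (J3: last free bond brings flow in)

b0 stroke at TF1
b1 stroke at J2
b2 stroke at J3
b3 stroke at J1
b4 stroke at J3
b5 stroke at I1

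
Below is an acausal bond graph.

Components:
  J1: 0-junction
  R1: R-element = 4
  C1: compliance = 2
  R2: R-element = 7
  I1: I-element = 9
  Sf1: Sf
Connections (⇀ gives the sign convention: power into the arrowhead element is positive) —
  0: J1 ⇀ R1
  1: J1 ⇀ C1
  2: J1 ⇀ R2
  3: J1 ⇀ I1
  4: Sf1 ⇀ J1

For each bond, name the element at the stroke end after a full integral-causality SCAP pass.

#0 →R1
#1 →J1
#2 →R2
#3 →I1
#4 →Sf1

b4 |Sf1  (Sf1 (Sf) sets flow on bond)
b1 |J1  (C1 outputs effort q/C1)
b0 |R1  (J1: bond 1 brought effort, rest push out)
b2 |R2  (J1 effort already set via bond 1)
b3 |I1  (J1 effort already set via bond 1)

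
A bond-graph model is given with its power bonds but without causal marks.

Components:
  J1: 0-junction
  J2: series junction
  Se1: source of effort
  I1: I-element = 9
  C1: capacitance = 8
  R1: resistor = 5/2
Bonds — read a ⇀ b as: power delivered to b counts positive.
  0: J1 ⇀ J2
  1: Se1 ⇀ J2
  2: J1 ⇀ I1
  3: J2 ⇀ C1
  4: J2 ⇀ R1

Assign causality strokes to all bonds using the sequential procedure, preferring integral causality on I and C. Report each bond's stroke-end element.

β0 stroke at J1
β1 stroke at J2
β2 stroke at I1
β3 stroke at J2
β4 stroke at J2

β1 →J2  (Se1 fixes effort; stroke away)
β2 →I1  (I1 integral (f out))
β0 →J1  (closing 0-jn rule on J1)
β3 →J2  (common-f at J2 fixed by 0)
β4 →J2  (1-jn J2 has f-setter on 0)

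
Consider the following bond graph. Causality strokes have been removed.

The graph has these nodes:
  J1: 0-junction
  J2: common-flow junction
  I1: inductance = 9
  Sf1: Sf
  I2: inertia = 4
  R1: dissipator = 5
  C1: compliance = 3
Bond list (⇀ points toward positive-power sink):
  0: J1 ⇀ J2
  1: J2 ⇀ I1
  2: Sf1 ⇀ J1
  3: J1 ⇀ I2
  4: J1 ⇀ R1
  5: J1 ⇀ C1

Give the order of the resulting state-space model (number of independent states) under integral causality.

b2 |Sf1  (Sf1 fixes flow; stroke at Sf1)
b1 |I1  (I1 outputs flow p/I1)
b0 |J2  (1-jn J2 has f-setter on 1)
b3 |I2  (I2 outputs flow p/I2)
b5 |J1  (C1: C, integral causality)
b4 |R1  (common-e at J1 fixed by 5)

3  (C1, I1, I2 all integral)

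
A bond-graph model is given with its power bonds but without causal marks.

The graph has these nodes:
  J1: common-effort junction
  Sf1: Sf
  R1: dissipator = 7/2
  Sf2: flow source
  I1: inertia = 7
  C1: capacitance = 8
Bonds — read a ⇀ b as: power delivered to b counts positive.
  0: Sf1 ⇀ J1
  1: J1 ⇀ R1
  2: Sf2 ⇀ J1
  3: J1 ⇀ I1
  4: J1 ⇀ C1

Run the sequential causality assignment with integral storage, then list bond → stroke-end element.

b0 →Sf1  (Sf1: flow source, stroke at near end)
b2 →Sf2  (Sf2 fixes flow; stroke at Sf2)
b3 →I1  (I1: I, integral causality)
b4 →J1  (C1 outputs effort q/C1)
b1 →R1  (J1 effort already set via bond 4)

β0 →Sf1
β1 →R1
β2 →Sf2
β3 →I1
β4 →J1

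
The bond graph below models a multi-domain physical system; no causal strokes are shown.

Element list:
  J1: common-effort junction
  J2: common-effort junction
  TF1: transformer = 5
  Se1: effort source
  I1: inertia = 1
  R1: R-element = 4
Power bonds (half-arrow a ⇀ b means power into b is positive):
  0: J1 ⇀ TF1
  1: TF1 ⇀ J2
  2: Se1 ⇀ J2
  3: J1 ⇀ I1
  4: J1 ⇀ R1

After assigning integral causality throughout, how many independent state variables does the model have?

1  (I1 all integral)

bond 2 →J2  (Se1: effort source, stroke at far end)
bond 1 →TF1  (J2 effort already set via bond 2)
bond 0 →J1  (through TF1, causality passes straight; one stroke at TF1)
bond 3 →I1  (common-e at J1 fixed by 0)
bond 4 →R1  (J1: bond 0 brought effort, rest push out)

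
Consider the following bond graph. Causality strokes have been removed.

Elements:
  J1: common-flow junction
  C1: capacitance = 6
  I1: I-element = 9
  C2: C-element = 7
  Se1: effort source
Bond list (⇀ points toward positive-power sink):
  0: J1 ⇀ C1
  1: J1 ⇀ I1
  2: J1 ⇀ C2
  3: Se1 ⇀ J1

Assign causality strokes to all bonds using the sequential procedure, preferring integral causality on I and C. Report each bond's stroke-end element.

b0 |J1
b1 |I1
b2 |J1
b3 |J1

b3 stroke→J1  (Se1: effort source, stroke at far end)
b0 stroke→J1  (C1 integral (e out))
b1 stroke→I1  (I1: I, integral causality)
b2 stroke→J1  (J1 flow already set via bond 1)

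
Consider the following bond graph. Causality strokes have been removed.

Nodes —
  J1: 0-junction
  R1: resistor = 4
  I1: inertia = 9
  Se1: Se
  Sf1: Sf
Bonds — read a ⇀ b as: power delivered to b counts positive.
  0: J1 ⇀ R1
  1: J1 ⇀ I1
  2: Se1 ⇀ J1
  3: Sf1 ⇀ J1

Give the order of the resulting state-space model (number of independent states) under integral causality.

1  (I1 all integral)

b2 stroke at J1  (Se1: effort source, stroke at far end)
b3 stroke at Sf1  (source Sf1 imposes f)
b0 stroke at R1  (0-jn J1 has e-setter on 2)
b1 stroke at I1  (J1: bond 2 brought effort, rest push out)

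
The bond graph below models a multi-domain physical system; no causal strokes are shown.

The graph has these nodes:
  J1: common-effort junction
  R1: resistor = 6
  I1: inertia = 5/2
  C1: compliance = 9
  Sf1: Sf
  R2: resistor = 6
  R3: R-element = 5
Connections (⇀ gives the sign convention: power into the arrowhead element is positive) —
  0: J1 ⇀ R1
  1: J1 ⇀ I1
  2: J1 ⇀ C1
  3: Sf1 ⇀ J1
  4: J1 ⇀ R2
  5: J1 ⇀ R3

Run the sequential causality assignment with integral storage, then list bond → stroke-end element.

β0 stroke→R1
β1 stroke→I1
β2 stroke→J1
β3 stroke→Sf1
β4 stroke→R2
β5 stroke→R3

b3 |Sf1  (Sf1: flow source, stroke at near end)
b1 |I1  (I1 integral (f out))
b2 |J1  (prefer integral on C1)
b0 |R1  (0-jn J1 has e-setter on 2)
b4 |R2  (J1 effort already set via bond 2)
b5 |R3  (0-jn J1 has e-setter on 2)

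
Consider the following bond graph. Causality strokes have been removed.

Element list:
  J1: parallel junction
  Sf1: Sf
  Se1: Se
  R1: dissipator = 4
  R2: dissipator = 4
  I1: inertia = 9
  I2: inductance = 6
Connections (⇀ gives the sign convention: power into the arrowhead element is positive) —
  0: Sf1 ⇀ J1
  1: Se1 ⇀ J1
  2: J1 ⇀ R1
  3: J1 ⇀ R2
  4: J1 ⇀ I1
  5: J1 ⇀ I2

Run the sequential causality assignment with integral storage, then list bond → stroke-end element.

bond 0 →Sf1
bond 1 →J1
bond 2 →R1
bond 3 →R2
bond 4 →I1
bond 5 →I2

#0 |Sf1  (source Sf1 imposes f)
#1 |J1  (Se1 (Se) sets effort on bond)
#2 |R1  (J1: bond 1 brought effort, rest push out)
#3 |R2  (J1 effort already set via bond 1)
#4 |I1  (J1: bond 1 brought effort, rest push out)
#5 |I2  (J1 effort already set via bond 1)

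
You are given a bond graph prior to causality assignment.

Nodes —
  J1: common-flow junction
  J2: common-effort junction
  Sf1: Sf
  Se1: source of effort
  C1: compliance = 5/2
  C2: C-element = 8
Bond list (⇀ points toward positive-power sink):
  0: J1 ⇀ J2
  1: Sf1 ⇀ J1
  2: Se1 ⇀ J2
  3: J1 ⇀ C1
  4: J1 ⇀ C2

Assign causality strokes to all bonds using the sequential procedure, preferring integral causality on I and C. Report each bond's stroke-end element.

β0 stroke→J1
β1 stroke→Sf1
β2 stroke→J2
β3 stroke→J1
β4 stroke→J1

#1 stroke at Sf1  (Sf1: flow source, stroke at near end)
#2 stroke at J2  (Se1: effort source, stroke at far end)
#0 stroke at J1  (1-jn J1 has f-setter on 1)
#3 stroke at J1  (1-jn J1 has f-setter on 1)
#4 stroke at J1  (1-jn J1 has f-setter on 1)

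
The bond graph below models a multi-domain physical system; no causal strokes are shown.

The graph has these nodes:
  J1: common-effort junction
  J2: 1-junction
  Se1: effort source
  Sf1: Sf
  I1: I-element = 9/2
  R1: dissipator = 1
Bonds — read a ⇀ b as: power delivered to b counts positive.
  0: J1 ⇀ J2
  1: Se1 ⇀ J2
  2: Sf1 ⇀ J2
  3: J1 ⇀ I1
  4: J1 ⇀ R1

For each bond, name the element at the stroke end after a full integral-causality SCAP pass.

#0 stroke at J2
#1 stroke at J2
#2 stroke at Sf1
#3 stroke at I1
#4 stroke at J1

b1 |J2  (Se1 (Se) sets effort on bond)
b2 |Sf1  (Sf1 fixes flow; stroke at Sf1)
b0 |J2  (common-f at J2 fixed by 2)
b3 |I1  (I1 integral (f out))
b4 |J1  (only one effort-in slot at J1)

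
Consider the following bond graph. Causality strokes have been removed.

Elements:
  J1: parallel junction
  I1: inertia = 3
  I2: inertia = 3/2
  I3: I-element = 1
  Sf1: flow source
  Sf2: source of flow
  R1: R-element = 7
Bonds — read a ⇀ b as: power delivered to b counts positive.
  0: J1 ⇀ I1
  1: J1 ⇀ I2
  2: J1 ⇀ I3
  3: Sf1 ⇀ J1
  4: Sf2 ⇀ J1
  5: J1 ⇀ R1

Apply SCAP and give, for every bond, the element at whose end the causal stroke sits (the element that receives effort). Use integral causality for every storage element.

b3 stroke at Sf1  (Sf1: flow source, stroke at near end)
b4 stroke at Sf2  (Sf2 (Sf) sets flow on bond)
b0 stroke at I1  (I1 outputs flow p/I1)
b1 stroke at I2  (I2 outputs flow p/I2)
b2 stroke at I3  (I3 outputs flow p/I3)
b5 stroke at J1  (closing 0-jn rule on J1)

b0 →I1
b1 →I2
b2 →I3
b3 →Sf1
b4 →Sf2
b5 →J1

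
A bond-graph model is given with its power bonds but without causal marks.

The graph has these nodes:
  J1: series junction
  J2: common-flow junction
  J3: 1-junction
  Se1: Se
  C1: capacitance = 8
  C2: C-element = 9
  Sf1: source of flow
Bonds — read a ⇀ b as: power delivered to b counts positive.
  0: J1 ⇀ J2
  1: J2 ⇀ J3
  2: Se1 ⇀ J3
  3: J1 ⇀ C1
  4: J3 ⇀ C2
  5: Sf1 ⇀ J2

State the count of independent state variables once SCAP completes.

β2 →J3  (Se1: effort source, stroke at far end)
β5 →Sf1  (Sf1 fixes flow; stroke at Sf1)
β0 →J2  (1-jn J2 has f-setter on 5)
β1 →J2  (common-f at J2 fixed by 5)
β4 →J3  (J3 flow already set via bond 1)
β3 →J1  (J1 flow already set via bond 0)

2  (C1, C2 all integral)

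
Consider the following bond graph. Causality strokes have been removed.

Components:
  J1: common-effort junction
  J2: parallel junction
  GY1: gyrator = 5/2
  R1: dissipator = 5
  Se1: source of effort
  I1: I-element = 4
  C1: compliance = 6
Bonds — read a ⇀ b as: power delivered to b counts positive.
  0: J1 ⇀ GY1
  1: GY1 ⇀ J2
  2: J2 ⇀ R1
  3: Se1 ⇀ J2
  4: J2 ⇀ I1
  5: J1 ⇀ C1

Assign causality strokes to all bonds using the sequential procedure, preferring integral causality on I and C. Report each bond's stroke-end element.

β3 →J2  (Se1: effort source, stroke at far end)
β1 →GY1  (common-e at J2 fixed by 3)
β2 →R1  (J2: bond 3 brought effort, rest push out)
β4 →I1  (J2 effort already set via bond 3)
β0 →GY1  (through GY1, causality inverts; strokes same side of GY1)
β5 →J1  (J1: last free bond brings effort in)

#0 →GY1
#1 →GY1
#2 →R1
#3 →J2
#4 →I1
#5 →J1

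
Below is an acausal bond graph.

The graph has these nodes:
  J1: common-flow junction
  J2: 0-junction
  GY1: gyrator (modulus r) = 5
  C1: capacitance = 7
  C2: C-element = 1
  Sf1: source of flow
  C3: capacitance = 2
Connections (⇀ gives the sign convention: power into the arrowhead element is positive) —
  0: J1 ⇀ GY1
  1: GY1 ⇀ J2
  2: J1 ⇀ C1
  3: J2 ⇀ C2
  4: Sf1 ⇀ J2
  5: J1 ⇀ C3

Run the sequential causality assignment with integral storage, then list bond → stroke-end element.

β0 stroke at GY1
β1 stroke at GY1
β2 stroke at J1
β3 stroke at J2
β4 stroke at Sf1
β5 stroke at J1

#4 |Sf1  (source Sf1 imposes f)
#2 |J1  (C1 outputs effort q/C1)
#3 |J2  (prefer integral on C2)
#1 |GY1  (common-e at J2 fixed by 3)
#0 |GY1  (GY GY1: same side as bond 1)
#5 |J1  (1-jn J1 has f-setter on 0)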